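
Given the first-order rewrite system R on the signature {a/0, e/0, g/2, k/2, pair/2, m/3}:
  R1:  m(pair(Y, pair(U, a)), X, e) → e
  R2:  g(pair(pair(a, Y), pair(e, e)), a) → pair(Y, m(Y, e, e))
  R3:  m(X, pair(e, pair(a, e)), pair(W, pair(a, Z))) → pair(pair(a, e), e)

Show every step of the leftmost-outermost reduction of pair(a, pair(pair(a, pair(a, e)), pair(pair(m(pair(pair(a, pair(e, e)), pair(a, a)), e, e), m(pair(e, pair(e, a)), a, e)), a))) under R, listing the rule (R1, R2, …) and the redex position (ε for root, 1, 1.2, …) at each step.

1. pair(a, pair(pair(a, pair(a, e)), pair(pair(m(pair(pair(a, pair(e, e)), pair(a, a)), e, e), m(pair(e, pair(e, a)), a, e)), a)))  →  pair(a, pair(pair(a, pair(a, e)), pair(pair(e, m(pair(e, pair(e, a)), a, e)), a)))   [R1 at 2.2.1.1]
2. pair(a, pair(pair(a, pair(a, e)), pair(pair(e, m(pair(e, pair(e, a)), a, e)), a)))  →  pair(a, pair(pair(a, pair(a, e)), pair(pair(e, e), a)))   [R1 at 2.2.1.2]

pair(a, pair(pair(a, pair(a, e)), pair(pair(e, e), a)))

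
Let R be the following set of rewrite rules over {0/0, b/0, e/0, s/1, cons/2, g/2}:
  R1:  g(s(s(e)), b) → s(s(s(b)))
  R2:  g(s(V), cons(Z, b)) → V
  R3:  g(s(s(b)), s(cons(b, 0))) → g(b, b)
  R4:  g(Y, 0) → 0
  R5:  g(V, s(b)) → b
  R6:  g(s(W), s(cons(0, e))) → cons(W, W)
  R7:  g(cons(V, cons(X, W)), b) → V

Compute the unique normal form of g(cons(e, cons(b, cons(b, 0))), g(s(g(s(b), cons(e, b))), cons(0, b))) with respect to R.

1. g(cons(e, cons(b, cons(b, 0))), g(s(g(s(b), cons(e, b))), cons(0, b)))  →  g(cons(e, cons(b, cons(b, 0))), g(s(b), cons(e, b)))   [R2 at 2]
2. g(cons(e, cons(b, cons(b, 0))), g(s(b), cons(e, b)))  →  g(cons(e, cons(b, cons(b, 0))), b)   [R2 at 2]
3. g(cons(e, cons(b, cons(b, 0))), b)  →  e   [R7 at ε]

e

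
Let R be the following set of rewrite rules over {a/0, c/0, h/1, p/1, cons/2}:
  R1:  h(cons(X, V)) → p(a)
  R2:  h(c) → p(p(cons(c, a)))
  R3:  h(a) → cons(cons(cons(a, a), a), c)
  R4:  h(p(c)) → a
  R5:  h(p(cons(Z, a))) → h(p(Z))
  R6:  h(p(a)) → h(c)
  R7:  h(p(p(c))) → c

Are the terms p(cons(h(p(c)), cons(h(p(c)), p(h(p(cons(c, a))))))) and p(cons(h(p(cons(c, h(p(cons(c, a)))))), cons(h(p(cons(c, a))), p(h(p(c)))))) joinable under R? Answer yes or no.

yes — NF(t₁) = p(cons(a, cons(a, p(a)))), NF(t₂) = p(cons(a, cons(a, p(a))))

Reduce t₁ = p(cons(h(p(c)), cons(h(p(c)), p(h(p(cons(c, a))))))):
1. p(cons(h(p(c)), cons(h(p(c)), p(h(p(cons(c, a)))))))  →  p(cons(a, cons(h(p(c)), p(h(p(cons(c, a)))))))   [R4 at 1.1]
2. p(cons(a, cons(h(p(c)), p(h(p(cons(c, a)))))))  →  p(cons(a, cons(a, p(h(p(cons(c, a)))))))   [R4 at 1.2.1]
3. p(cons(a, cons(a, p(h(p(cons(c, a)))))))  →  p(cons(a, cons(a, p(h(p(c))))))   [R5 at 1.2.2.1]
4. p(cons(a, cons(a, p(h(p(c))))))  →  p(cons(a, cons(a, p(a))))   [R4 at 1.2.2.1]

Reduce t₂ = p(cons(h(p(cons(c, h(p(cons(c, a)))))), cons(h(p(cons(c, a))), p(h(p(c)))))):
1. p(cons(h(p(cons(c, h(p(cons(c, a)))))), cons(h(p(cons(c, a))), p(h(p(c))))))  →  p(cons(h(p(cons(c, h(p(c))))), cons(h(p(cons(c, a))), p(h(p(c))))))   [R5 at 1.1.1.1.2]
2. p(cons(h(p(cons(c, h(p(c))))), cons(h(p(cons(c, a))), p(h(p(c))))))  →  p(cons(h(p(cons(c, a))), cons(h(p(cons(c, a))), p(h(p(c))))))   [R4 at 1.1.1.1.2]
3. p(cons(h(p(cons(c, a))), cons(h(p(cons(c, a))), p(h(p(c))))))  →  p(cons(h(p(c)), cons(h(p(cons(c, a))), p(h(p(c))))))   [R5 at 1.1]
4. p(cons(h(p(c)), cons(h(p(cons(c, a))), p(h(p(c))))))  →  p(cons(a, cons(h(p(cons(c, a))), p(h(p(c))))))   [R4 at 1.1]
5. p(cons(a, cons(h(p(cons(c, a))), p(h(p(c))))))  →  p(cons(a, cons(h(p(c)), p(h(p(c))))))   [R5 at 1.2.1]
6. p(cons(a, cons(h(p(c)), p(h(p(c))))))  →  p(cons(a, cons(a, p(h(p(c))))))   [R4 at 1.2.1]
7. p(cons(a, cons(a, p(h(p(c))))))  →  p(cons(a, cons(a, p(a))))   [R4 at 1.2.2.1]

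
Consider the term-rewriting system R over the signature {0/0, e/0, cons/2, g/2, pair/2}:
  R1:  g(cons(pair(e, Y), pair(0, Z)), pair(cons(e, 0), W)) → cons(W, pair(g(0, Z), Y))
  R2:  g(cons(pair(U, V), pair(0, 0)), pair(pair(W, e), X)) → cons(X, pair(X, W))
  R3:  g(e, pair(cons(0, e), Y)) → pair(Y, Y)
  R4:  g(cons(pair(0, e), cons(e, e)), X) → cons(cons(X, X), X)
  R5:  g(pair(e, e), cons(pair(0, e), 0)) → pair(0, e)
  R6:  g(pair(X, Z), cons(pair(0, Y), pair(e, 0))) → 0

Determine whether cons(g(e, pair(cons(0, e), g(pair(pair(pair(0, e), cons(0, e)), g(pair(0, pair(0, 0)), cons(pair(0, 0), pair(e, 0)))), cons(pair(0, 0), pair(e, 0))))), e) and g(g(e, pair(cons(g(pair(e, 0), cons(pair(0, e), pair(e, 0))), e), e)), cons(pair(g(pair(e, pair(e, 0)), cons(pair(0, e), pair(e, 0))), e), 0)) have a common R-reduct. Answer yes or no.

no — NF(t₁) = cons(pair(0, 0), e), NF(t₂) = pair(0, e)

Reduce t₁ = cons(g(e, pair(cons(0, e), g(pair(pair(pair(0, e), cons(0, e)), g(pair(0, pair(0, 0)), cons(pair(0, 0), pair(e, 0)))), cons(pair(0, 0), pair(e, 0))))), e):
1. cons(g(e, pair(cons(0, e), g(pair(pair(pair(0, e), cons(0, e)), g(pair(0, pair(0, 0)), cons(pair(0, 0), pair(e, 0)))), cons(pair(0, 0), pair(e, 0))))), e)  →  cons(pair(g(pair(pair(pair(0, e), cons(0, e)), g(pair(0, pair(0, 0)), cons(pair(0, 0), pair(e, 0)))), cons(pair(0, 0), pair(e, 0))), g(pair(pair(pair(0, e), cons(0, e)), g(pair(0, pair(0, 0)), cons(pair(0, 0), pair(e, 0)))), cons(pair(0, 0), pair(e, 0)))), e)   [R3 at 1]
2. cons(pair(g(pair(pair(pair(0, e), cons(0, e)), g(pair(0, pair(0, 0)), cons(pair(0, 0), pair(e, 0)))), cons(pair(0, 0), pair(e, 0))), g(pair(pair(pair(0, e), cons(0, e)), g(pair(0, pair(0, 0)), cons(pair(0, 0), pair(e, 0)))), cons(pair(0, 0), pair(e, 0)))), e)  →  cons(pair(0, g(pair(pair(pair(0, e), cons(0, e)), g(pair(0, pair(0, 0)), cons(pair(0, 0), pair(e, 0)))), cons(pair(0, 0), pair(e, 0)))), e)   [R6 at 1.1]
3. cons(pair(0, g(pair(pair(pair(0, e), cons(0, e)), g(pair(0, pair(0, 0)), cons(pair(0, 0), pair(e, 0)))), cons(pair(0, 0), pair(e, 0)))), e)  →  cons(pair(0, 0), e)   [R6 at 1.2]

Reduce t₂ = g(g(e, pair(cons(g(pair(e, 0), cons(pair(0, e), pair(e, 0))), e), e)), cons(pair(g(pair(e, pair(e, 0)), cons(pair(0, e), pair(e, 0))), e), 0)):
1. g(g(e, pair(cons(g(pair(e, 0), cons(pair(0, e), pair(e, 0))), e), e)), cons(pair(g(pair(e, pair(e, 0)), cons(pair(0, e), pair(e, 0))), e), 0))  →  g(g(e, pair(cons(0, e), e)), cons(pair(g(pair(e, pair(e, 0)), cons(pair(0, e), pair(e, 0))), e), 0))   [R6 at 1.2.1.1]
2. g(g(e, pair(cons(0, e), e)), cons(pair(g(pair(e, pair(e, 0)), cons(pair(0, e), pair(e, 0))), e), 0))  →  g(pair(e, e), cons(pair(g(pair(e, pair(e, 0)), cons(pair(0, e), pair(e, 0))), e), 0))   [R3 at 1]
3. g(pair(e, e), cons(pair(g(pair(e, pair(e, 0)), cons(pair(0, e), pair(e, 0))), e), 0))  →  g(pair(e, e), cons(pair(0, e), 0))   [R6 at 2.1.1]
4. g(pair(e, e), cons(pair(0, e), 0))  →  pair(0, e)   [R5 at ε]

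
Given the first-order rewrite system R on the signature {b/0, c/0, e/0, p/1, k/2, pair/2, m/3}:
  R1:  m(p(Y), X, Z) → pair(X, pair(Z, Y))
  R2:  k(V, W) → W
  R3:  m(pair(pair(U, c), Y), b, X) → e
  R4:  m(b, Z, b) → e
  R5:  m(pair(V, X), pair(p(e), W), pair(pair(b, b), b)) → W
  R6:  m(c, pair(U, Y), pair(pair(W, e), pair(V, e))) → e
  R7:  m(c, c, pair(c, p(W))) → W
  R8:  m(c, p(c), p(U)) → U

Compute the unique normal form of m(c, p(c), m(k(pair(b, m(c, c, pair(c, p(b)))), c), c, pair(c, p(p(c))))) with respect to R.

1. m(c, p(c), m(k(pair(b, m(c, c, pair(c, p(b)))), c), c, pair(c, p(p(c)))))  →  m(c, p(c), m(c, c, pair(c, p(p(c)))))   [R2 at 3.1]
2. m(c, p(c), m(c, c, pair(c, p(p(c)))))  →  m(c, p(c), p(c))   [R7 at 3]
3. m(c, p(c), p(c))  →  c   [R8 at ε]

c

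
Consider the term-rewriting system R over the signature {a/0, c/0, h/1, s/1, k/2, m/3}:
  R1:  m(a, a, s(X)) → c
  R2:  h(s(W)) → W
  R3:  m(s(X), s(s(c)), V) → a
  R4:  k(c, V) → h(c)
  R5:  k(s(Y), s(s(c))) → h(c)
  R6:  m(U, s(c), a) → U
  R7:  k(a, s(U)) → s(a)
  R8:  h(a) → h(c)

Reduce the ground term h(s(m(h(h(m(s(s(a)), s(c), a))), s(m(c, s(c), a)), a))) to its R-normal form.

a

1. h(s(m(h(h(m(s(s(a)), s(c), a))), s(m(c, s(c), a)), a)))  →  m(h(h(m(s(s(a)), s(c), a))), s(m(c, s(c), a)), a)   [R2 at ε]
2. m(h(h(m(s(s(a)), s(c), a))), s(m(c, s(c), a)), a)  →  m(h(h(s(s(a)))), s(m(c, s(c), a)), a)   [R6 at 1.1.1]
3. m(h(h(s(s(a)))), s(m(c, s(c), a)), a)  →  m(h(s(a)), s(m(c, s(c), a)), a)   [R2 at 1.1]
4. m(h(s(a)), s(m(c, s(c), a)), a)  →  m(a, s(m(c, s(c), a)), a)   [R2 at 1]
5. m(a, s(m(c, s(c), a)), a)  →  m(a, s(c), a)   [R6 at 2.1]
6. m(a, s(c), a)  →  a   [R6 at ε]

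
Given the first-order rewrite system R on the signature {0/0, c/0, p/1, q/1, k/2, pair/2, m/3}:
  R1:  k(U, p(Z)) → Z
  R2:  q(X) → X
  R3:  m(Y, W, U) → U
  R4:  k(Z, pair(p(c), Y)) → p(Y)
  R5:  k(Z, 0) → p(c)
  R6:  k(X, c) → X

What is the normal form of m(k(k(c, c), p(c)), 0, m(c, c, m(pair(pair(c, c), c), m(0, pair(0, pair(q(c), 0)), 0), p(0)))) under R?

1. m(k(k(c, c), p(c)), 0, m(c, c, m(pair(pair(c, c), c), m(0, pair(0, pair(q(c), 0)), 0), p(0))))  →  m(c, c, m(pair(pair(c, c), c), m(0, pair(0, pair(q(c), 0)), 0), p(0)))   [R3 at ε]
2. m(c, c, m(pair(pair(c, c), c), m(0, pair(0, pair(q(c), 0)), 0), p(0)))  →  m(pair(pair(c, c), c), m(0, pair(0, pair(q(c), 0)), 0), p(0))   [R3 at ε]
3. m(pair(pair(c, c), c), m(0, pair(0, pair(q(c), 0)), 0), p(0))  →  p(0)   [R3 at ε]

p(0)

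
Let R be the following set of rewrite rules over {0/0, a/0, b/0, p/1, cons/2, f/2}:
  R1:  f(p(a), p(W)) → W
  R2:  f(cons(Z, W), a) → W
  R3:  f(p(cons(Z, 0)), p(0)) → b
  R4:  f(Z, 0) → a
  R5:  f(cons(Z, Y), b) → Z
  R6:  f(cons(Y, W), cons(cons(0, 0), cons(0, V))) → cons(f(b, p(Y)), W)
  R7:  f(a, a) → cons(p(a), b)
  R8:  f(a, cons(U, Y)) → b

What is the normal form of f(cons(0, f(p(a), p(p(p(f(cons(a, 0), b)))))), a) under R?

p(p(a))

1. f(cons(0, f(p(a), p(p(p(f(cons(a, 0), b)))))), a)  →  f(p(a), p(p(p(f(cons(a, 0), b)))))   [R2 at ε]
2. f(p(a), p(p(p(f(cons(a, 0), b)))))  →  p(p(f(cons(a, 0), b)))   [R1 at ε]
3. p(p(f(cons(a, 0), b)))  →  p(p(a))   [R5 at 1.1]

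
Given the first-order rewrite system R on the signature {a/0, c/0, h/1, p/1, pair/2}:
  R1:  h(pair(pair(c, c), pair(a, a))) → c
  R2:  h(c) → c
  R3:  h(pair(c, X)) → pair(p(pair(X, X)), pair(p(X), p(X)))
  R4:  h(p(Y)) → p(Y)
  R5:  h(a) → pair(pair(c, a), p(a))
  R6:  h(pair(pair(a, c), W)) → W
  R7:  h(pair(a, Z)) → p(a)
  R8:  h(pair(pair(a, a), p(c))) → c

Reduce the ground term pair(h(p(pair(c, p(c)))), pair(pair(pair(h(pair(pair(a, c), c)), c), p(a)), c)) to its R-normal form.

pair(p(pair(c, p(c))), pair(pair(pair(c, c), p(a)), c))

1. pair(h(p(pair(c, p(c)))), pair(pair(pair(h(pair(pair(a, c), c)), c), p(a)), c))  →  pair(p(pair(c, p(c))), pair(pair(pair(h(pair(pair(a, c), c)), c), p(a)), c))   [R4 at 1]
2. pair(p(pair(c, p(c))), pair(pair(pair(h(pair(pair(a, c), c)), c), p(a)), c))  →  pair(p(pair(c, p(c))), pair(pair(pair(c, c), p(a)), c))   [R6 at 2.1.1.1]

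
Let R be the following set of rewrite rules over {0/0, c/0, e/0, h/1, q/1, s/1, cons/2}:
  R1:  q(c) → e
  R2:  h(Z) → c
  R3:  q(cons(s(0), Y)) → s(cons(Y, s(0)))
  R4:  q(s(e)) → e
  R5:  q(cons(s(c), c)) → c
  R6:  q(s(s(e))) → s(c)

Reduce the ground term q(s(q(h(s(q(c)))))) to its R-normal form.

1. q(s(q(h(s(q(c))))))  →  q(s(q(c)))   [R2 at 1.1.1]
2. q(s(q(c)))  →  q(s(e))   [R1 at 1.1]
3. q(s(e))  →  e   [R4 at ε]

e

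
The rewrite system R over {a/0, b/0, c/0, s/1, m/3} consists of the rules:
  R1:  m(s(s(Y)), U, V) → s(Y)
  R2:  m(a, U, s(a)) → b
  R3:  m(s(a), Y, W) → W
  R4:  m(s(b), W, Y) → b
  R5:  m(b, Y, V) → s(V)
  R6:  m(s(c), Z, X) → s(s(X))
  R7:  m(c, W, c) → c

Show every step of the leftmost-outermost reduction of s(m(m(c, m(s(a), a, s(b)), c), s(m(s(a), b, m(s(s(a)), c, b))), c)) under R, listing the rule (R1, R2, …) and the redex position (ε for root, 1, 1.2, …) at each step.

s(c)

1. s(m(m(c, m(s(a), a, s(b)), c), s(m(s(a), b, m(s(s(a)), c, b))), c))  →  s(m(c, s(m(s(a), b, m(s(s(a)), c, b))), c))   [R7 at 1.1]
2. s(m(c, s(m(s(a), b, m(s(s(a)), c, b))), c))  →  s(c)   [R7 at 1]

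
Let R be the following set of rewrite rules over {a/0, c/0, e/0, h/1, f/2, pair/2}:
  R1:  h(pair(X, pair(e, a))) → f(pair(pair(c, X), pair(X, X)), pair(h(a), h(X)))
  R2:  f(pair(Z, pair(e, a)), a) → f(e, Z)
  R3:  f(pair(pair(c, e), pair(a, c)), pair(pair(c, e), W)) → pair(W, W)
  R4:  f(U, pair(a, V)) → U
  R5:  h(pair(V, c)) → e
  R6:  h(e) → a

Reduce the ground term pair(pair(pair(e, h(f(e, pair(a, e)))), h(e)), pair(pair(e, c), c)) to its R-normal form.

1. pair(pair(pair(e, h(f(e, pair(a, e)))), h(e)), pair(pair(e, c), c))  →  pair(pair(pair(e, h(e)), h(e)), pair(pair(e, c), c))   [R4 at 1.1.2.1]
2. pair(pair(pair(e, h(e)), h(e)), pair(pair(e, c), c))  →  pair(pair(pair(e, a), h(e)), pair(pair(e, c), c))   [R6 at 1.1.2]
3. pair(pair(pair(e, a), h(e)), pair(pair(e, c), c))  →  pair(pair(pair(e, a), a), pair(pair(e, c), c))   [R6 at 1.2]

pair(pair(pair(e, a), a), pair(pair(e, c), c))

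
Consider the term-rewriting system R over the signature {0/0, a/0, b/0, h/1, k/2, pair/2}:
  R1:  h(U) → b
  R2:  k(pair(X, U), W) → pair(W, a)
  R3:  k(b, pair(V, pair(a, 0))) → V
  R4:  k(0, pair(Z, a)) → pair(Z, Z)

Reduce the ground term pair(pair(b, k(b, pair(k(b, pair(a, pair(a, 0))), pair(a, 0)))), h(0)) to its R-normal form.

1. pair(pair(b, k(b, pair(k(b, pair(a, pair(a, 0))), pair(a, 0)))), h(0))  →  pair(pair(b, k(b, pair(a, pair(a, 0)))), h(0))   [R3 at 1.2]
2. pair(pair(b, k(b, pair(a, pair(a, 0)))), h(0))  →  pair(pair(b, a), h(0))   [R3 at 1.2]
3. pair(pair(b, a), h(0))  →  pair(pair(b, a), b)   [R1 at 2]

pair(pair(b, a), b)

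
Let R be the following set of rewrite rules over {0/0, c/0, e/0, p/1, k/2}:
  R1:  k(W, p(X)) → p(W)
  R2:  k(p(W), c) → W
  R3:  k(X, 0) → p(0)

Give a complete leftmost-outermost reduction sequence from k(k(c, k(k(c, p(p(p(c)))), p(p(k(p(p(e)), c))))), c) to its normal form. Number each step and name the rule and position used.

c

1. k(k(c, k(k(c, p(p(p(c)))), p(p(k(p(p(e)), c))))), c)  →  k(k(c, p(k(c, p(p(p(c)))))), c)   [R1 at 1.2]
2. k(k(c, p(k(c, p(p(p(c)))))), c)  →  k(p(c), c)   [R1 at 1]
3. k(p(c), c)  →  c   [R2 at ε]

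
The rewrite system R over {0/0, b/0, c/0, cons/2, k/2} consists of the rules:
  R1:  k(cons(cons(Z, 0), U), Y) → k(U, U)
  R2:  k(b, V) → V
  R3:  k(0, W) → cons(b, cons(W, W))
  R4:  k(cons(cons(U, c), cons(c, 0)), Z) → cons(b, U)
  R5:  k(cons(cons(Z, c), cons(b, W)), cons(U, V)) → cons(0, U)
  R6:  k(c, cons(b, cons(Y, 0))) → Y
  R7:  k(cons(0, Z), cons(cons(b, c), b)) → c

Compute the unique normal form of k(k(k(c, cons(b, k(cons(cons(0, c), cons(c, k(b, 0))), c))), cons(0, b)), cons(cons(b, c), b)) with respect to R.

c

1. k(k(k(c, cons(b, k(cons(cons(0, c), cons(c, k(b, 0))), c))), cons(0, b)), cons(cons(b, c), b))  →  k(k(k(c, cons(b, k(cons(cons(0, c), cons(c, 0)), c))), cons(0, b)), cons(cons(b, c), b))   [R2 at 1.1.2.2.1.2.2]
2. k(k(k(c, cons(b, k(cons(cons(0, c), cons(c, 0)), c))), cons(0, b)), cons(cons(b, c), b))  →  k(k(k(c, cons(b, cons(b, 0))), cons(0, b)), cons(cons(b, c), b))   [R4 at 1.1.2.2]
3. k(k(k(c, cons(b, cons(b, 0))), cons(0, b)), cons(cons(b, c), b))  →  k(k(b, cons(0, b)), cons(cons(b, c), b))   [R6 at 1.1]
4. k(k(b, cons(0, b)), cons(cons(b, c), b))  →  k(cons(0, b), cons(cons(b, c), b))   [R2 at 1]
5. k(cons(0, b), cons(cons(b, c), b))  →  c   [R7 at ε]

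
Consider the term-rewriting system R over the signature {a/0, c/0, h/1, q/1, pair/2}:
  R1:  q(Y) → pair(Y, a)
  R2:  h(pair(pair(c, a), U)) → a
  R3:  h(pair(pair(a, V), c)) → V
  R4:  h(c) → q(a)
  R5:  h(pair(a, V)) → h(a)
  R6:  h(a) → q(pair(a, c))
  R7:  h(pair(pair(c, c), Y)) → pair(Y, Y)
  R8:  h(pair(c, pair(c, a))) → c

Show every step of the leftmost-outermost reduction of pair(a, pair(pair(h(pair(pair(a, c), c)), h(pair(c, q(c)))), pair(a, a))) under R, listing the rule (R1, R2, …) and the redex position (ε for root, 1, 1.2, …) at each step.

pair(a, pair(pair(c, c), pair(a, a)))

1. pair(a, pair(pair(h(pair(pair(a, c), c)), h(pair(c, q(c)))), pair(a, a)))  →  pair(a, pair(pair(c, h(pair(c, q(c)))), pair(a, a)))   [R3 at 2.1.1]
2. pair(a, pair(pair(c, h(pair(c, q(c)))), pair(a, a)))  →  pair(a, pair(pair(c, h(pair(c, pair(c, a)))), pair(a, a)))   [R1 at 2.1.2.1.2]
3. pair(a, pair(pair(c, h(pair(c, pair(c, a)))), pair(a, a)))  →  pair(a, pair(pair(c, c), pair(a, a)))   [R8 at 2.1.2]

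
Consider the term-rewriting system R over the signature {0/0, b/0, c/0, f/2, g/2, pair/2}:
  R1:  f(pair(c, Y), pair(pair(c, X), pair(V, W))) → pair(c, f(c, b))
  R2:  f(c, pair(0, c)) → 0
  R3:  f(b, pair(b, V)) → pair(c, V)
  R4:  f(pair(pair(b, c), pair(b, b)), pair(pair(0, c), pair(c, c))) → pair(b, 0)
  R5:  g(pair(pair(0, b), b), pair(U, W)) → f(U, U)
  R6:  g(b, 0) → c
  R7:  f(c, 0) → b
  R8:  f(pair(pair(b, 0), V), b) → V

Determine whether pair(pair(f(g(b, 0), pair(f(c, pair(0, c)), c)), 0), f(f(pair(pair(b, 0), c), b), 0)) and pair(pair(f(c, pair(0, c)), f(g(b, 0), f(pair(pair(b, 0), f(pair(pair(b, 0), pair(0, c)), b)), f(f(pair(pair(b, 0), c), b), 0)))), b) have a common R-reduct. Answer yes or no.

yes — NF(t₁) = pair(pair(0, 0), b), NF(t₂) = pair(pair(0, 0), b)

Reduce t₁ = pair(pair(f(g(b, 0), pair(f(c, pair(0, c)), c)), 0), f(f(pair(pair(b, 0), c), b), 0)):
1. pair(pair(f(g(b, 0), pair(f(c, pair(0, c)), c)), 0), f(f(pair(pair(b, 0), c), b), 0))  →  pair(pair(f(c, pair(f(c, pair(0, c)), c)), 0), f(f(pair(pair(b, 0), c), b), 0))   [R6 at 1.1.1]
2. pair(pair(f(c, pair(f(c, pair(0, c)), c)), 0), f(f(pair(pair(b, 0), c), b), 0))  →  pair(pair(f(c, pair(0, c)), 0), f(f(pair(pair(b, 0), c), b), 0))   [R2 at 1.1.2.1]
3. pair(pair(f(c, pair(0, c)), 0), f(f(pair(pair(b, 0), c), b), 0))  →  pair(pair(0, 0), f(f(pair(pair(b, 0), c), b), 0))   [R2 at 1.1]
4. pair(pair(0, 0), f(f(pair(pair(b, 0), c), b), 0))  →  pair(pair(0, 0), f(c, 0))   [R8 at 2.1]
5. pair(pair(0, 0), f(c, 0))  →  pair(pair(0, 0), b)   [R7 at 2]

Reduce t₂ = pair(pair(f(c, pair(0, c)), f(g(b, 0), f(pair(pair(b, 0), f(pair(pair(b, 0), pair(0, c)), b)), f(f(pair(pair(b, 0), c), b), 0)))), b):
1. pair(pair(f(c, pair(0, c)), f(g(b, 0), f(pair(pair(b, 0), f(pair(pair(b, 0), pair(0, c)), b)), f(f(pair(pair(b, 0), c), b), 0)))), b)  →  pair(pair(0, f(g(b, 0), f(pair(pair(b, 0), f(pair(pair(b, 0), pair(0, c)), b)), f(f(pair(pair(b, 0), c), b), 0)))), b)   [R2 at 1.1]
2. pair(pair(0, f(g(b, 0), f(pair(pair(b, 0), f(pair(pair(b, 0), pair(0, c)), b)), f(f(pair(pair(b, 0), c), b), 0)))), b)  →  pair(pair(0, f(c, f(pair(pair(b, 0), f(pair(pair(b, 0), pair(0, c)), b)), f(f(pair(pair(b, 0), c), b), 0)))), b)   [R6 at 1.2.1]
3. pair(pair(0, f(c, f(pair(pair(b, 0), f(pair(pair(b, 0), pair(0, c)), b)), f(f(pair(pair(b, 0), c), b), 0)))), b)  →  pair(pair(0, f(c, f(pair(pair(b, 0), pair(0, c)), f(f(pair(pair(b, 0), c), b), 0)))), b)   [R8 at 1.2.2.1.2]
4. pair(pair(0, f(c, f(pair(pair(b, 0), pair(0, c)), f(f(pair(pair(b, 0), c), b), 0)))), b)  →  pair(pair(0, f(c, f(pair(pair(b, 0), pair(0, c)), f(c, 0)))), b)   [R8 at 1.2.2.2.1]
5. pair(pair(0, f(c, f(pair(pair(b, 0), pair(0, c)), f(c, 0)))), b)  →  pair(pair(0, f(c, f(pair(pair(b, 0), pair(0, c)), b))), b)   [R7 at 1.2.2.2]
6. pair(pair(0, f(c, f(pair(pair(b, 0), pair(0, c)), b))), b)  →  pair(pair(0, f(c, pair(0, c))), b)   [R8 at 1.2.2]
7. pair(pair(0, f(c, pair(0, c))), b)  →  pair(pair(0, 0), b)   [R2 at 1.2]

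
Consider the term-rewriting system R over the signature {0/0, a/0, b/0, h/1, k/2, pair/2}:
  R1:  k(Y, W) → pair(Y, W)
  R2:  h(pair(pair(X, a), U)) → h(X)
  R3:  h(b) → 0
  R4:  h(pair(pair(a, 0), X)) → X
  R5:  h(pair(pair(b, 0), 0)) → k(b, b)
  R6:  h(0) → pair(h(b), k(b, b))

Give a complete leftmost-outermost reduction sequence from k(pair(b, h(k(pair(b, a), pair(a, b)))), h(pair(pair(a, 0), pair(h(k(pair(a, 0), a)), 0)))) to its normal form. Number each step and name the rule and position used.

pair(pair(b, 0), pair(a, 0))

1. k(pair(b, h(k(pair(b, a), pair(a, b)))), h(pair(pair(a, 0), pair(h(k(pair(a, 0), a)), 0))))  →  pair(pair(b, h(k(pair(b, a), pair(a, b)))), h(pair(pair(a, 0), pair(h(k(pair(a, 0), a)), 0))))   [R1 at ε]
2. pair(pair(b, h(k(pair(b, a), pair(a, b)))), h(pair(pair(a, 0), pair(h(k(pair(a, 0), a)), 0))))  →  pair(pair(b, h(pair(pair(b, a), pair(a, b)))), h(pair(pair(a, 0), pair(h(k(pair(a, 0), a)), 0))))   [R1 at 1.2.1]
3. pair(pair(b, h(pair(pair(b, a), pair(a, b)))), h(pair(pair(a, 0), pair(h(k(pair(a, 0), a)), 0))))  →  pair(pair(b, h(b)), h(pair(pair(a, 0), pair(h(k(pair(a, 0), a)), 0))))   [R2 at 1.2]
4. pair(pair(b, h(b)), h(pair(pair(a, 0), pair(h(k(pair(a, 0), a)), 0))))  →  pair(pair(b, 0), h(pair(pair(a, 0), pair(h(k(pair(a, 0), a)), 0))))   [R3 at 1.2]
5. pair(pair(b, 0), h(pair(pair(a, 0), pair(h(k(pair(a, 0), a)), 0))))  →  pair(pair(b, 0), pair(h(k(pair(a, 0), a)), 0))   [R4 at 2]
6. pair(pair(b, 0), pair(h(k(pair(a, 0), a)), 0))  →  pair(pair(b, 0), pair(h(pair(pair(a, 0), a)), 0))   [R1 at 2.1.1]
7. pair(pair(b, 0), pair(h(pair(pair(a, 0), a)), 0))  →  pair(pair(b, 0), pair(a, 0))   [R4 at 2.1]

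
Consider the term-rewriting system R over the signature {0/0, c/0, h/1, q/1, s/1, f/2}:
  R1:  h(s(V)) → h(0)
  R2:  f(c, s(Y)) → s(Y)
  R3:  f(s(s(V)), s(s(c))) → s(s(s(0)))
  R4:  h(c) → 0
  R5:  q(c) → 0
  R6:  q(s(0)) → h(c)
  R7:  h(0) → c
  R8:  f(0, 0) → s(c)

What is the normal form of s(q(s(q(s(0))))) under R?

s(0)

1. s(q(s(q(s(0)))))  →  s(q(s(h(c))))   [R6 at 1.1.1]
2. s(q(s(h(c))))  →  s(q(s(0)))   [R4 at 1.1.1]
3. s(q(s(0)))  →  s(h(c))   [R6 at 1]
4. s(h(c))  →  s(0)   [R4 at 1]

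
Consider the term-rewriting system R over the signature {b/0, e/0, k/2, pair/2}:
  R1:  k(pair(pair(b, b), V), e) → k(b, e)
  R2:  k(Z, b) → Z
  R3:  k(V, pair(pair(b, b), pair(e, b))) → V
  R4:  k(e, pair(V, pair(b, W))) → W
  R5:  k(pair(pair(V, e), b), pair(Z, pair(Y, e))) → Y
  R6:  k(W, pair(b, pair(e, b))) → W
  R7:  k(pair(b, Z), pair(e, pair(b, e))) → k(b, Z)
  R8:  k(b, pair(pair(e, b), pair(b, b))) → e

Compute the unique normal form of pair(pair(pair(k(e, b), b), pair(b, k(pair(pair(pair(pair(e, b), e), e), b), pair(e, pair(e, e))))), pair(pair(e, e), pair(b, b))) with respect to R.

pair(pair(pair(e, b), pair(b, e)), pair(pair(e, e), pair(b, b)))

1. pair(pair(pair(k(e, b), b), pair(b, k(pair(pair(pair(pair(e, b), e), e), b), pair(e, pair(e, e))))), pair(pair(e, e), pair(b, b)))  →  pair(pair(pair(e, b), pair(b, k(pair(pair(pair(pair(e, b), e), e), b), pair(e, pair(e, e))))), pair(pair(e, e), pair(b, b)))   [R2 at 1.1.1]
2. pair(pair(pair(e, b), pair(b, k(pair(pair(pair(pair(e, b), e), e), b), pair(e, pair(e, e))))), pair(pair(e, e), pair(b, b)))  →  pair(pair(pair(e, b), pair(b, e)), pair(pair(e, e), pair(b, b)))   [R5 at 1.2.2]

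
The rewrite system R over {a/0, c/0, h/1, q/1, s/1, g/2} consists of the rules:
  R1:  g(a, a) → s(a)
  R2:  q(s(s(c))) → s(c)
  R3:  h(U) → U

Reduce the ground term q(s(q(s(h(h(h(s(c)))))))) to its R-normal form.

s(c)

1. q(s(q(s(h(h(h(s(c))))))))  →  q(s(q(s(h(h(s(c)))))))   [R3 at 1.1.1.1]
2. q(s(q(s(h(h(s(c)))))))  →  q(s(q(s(h(s(c))))))   [R3 at 1.1.1.1]
3. q(s(q(s(h(s(c))))))  →  q(s(q(s(s(c)))))   [R3 at 1.1.1.1]
4. q(s(q(s(s(c)))))  →  q(s(s(c)))   [R2 at 1.1]
5. q(s(s(c)))  →  s(c)   [R2 at ε]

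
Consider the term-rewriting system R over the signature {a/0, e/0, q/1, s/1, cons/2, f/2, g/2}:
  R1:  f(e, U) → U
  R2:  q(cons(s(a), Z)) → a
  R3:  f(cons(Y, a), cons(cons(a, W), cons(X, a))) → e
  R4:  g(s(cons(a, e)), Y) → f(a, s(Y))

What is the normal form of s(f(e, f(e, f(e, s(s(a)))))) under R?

s(s(s(a)))

1. s(f(e, f(e, f(e, s(s(a))))))  →  s(f(e, f(e, s(s(a)))))   [R1 at 1]
2. s(f(e, f(e, s(s(a)))))  →  s(f(e, s(s(a))))   [R1 at 1]
3. s(f(e, s(s(a))))  →  s(s(s(a)))   [R1 at 1]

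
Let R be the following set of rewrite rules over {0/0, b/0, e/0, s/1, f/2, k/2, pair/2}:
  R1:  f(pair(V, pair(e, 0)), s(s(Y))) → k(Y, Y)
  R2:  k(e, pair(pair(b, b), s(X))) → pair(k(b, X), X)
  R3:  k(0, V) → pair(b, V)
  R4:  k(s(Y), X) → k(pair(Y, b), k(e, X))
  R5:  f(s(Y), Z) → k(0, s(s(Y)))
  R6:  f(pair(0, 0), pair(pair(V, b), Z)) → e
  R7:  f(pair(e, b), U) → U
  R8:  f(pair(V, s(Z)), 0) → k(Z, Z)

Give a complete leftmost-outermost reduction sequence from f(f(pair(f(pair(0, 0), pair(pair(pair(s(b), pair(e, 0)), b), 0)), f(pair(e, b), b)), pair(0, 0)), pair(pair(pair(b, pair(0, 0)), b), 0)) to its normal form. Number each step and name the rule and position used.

e

1. f(f(pair(f(pair(0, 0), pair(pair(pair(s(b), pair(e, 0)), b), 0)), f(pair(e, b), b)), pair(0, 0)), pair(pair(pair(b, pair(0, 0)), b), 0))  →  f(f(pair(e, f(pair(e, b), b)), pair(0, 0)), pair(pair(pair(b, pair(0, 0)), b), 0))   [R6 at 1.1.1]
2. f(f(pair(e, f(pair(e, b), b)), pair(0, 0)), pair(pair(pair(b, pair(0, 0)), b), 0))  →  f(f(pair(e, b), pair(0, 0)), pair(pair(pair(b, pair(0, 0)), b), 0))   [R7 at 1.1.2]
3. f(f(pair(e, b), pair(0, 0)), pair(pair(pair(b, pair(0, 0)), b), 0))  →  f(pair(0, 0), pair(pair(pair(b, pair(0, 0)), b), 0))   [R7 at 1]
4. f(pair(0, 0), pair(pair(pair(b, pair(0, 0)), b), 0))  →  e   [R6 at ε]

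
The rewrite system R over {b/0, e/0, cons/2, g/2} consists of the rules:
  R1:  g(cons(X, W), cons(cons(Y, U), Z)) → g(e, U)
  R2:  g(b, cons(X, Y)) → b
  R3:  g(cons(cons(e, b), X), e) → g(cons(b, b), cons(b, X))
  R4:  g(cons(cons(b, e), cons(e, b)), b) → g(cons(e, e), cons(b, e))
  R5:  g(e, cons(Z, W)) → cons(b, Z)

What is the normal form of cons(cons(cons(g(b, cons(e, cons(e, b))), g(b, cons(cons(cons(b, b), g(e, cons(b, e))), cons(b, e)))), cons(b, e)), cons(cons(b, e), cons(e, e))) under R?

cons(cons(cons(b, b), cons(b, e)), cons(cons(b, e), cons(e, e)))

1. cons(cons(cons(g(b, cons(e, cons(e, b))), g(b, cons(cons(cons(b, b), g(e, cons(b, e))), cons(b, e)))), cons(b, e)), cons(cons(b, e), cons(e, e)))  →  cons(cons(cons(b, g(b, cons(cons(cons(b, b), g(e, cons(b, e))), cons(b, e)))), cons(b, e)), cons(cons(b, e), cons(e, e)))   [R2 at 1.1.1]
2. cons(cons(cons(b, g(b, cons(cons(cons(b, b), g(e, cons(b, e))), cons(b, e)))), cons(b, e)), cons(cons(b, e), cons(e, e)))  →  cons(cons(cons(b, b), cons(b, e)), cons(cons(b, e), cons(e, e)))   [R2 at 1.1.2]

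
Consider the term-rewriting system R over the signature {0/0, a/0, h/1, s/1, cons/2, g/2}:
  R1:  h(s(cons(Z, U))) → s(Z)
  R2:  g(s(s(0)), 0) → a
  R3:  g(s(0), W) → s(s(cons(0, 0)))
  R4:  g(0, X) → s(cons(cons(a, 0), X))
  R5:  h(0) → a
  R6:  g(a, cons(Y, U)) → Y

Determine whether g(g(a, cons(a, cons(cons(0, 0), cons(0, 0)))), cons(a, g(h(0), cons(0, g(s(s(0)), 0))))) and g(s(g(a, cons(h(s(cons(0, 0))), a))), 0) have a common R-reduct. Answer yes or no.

Reduce t₁ = g(g(a, cons(a, cons(cons(0, 0), cons(0, 0)))), cons(a, g(h(0), cons(0, g(s(s(0)), 0))))):
1. g(g(a, cons(a, cons(cons(0, 0), cons(0, 0)))), cons(a, g(h(0), cons(0, g(s(s(0)), 0)))))  →  g(a, cons(a, g(h(0), cons(0, g(s(s(0)), 0)))))   [R6 at 1]
2. g(a, cons(a, g(h(0), cons(0, g(s(s(0)), 0)))))  →  a   [R6 at ε]

Reduce t₂ = g(s(g(a, cons(h(s(cons(0, 0))), a))), 0):
1. g(s(g(a, cons(h(s(cons(0, 0))), a))), 0)  →  g(s(h(s(cons(0, 0)))), 0)   [R6 at 1.1]
2. g(s(h(s(cons(0, 0)))), 0)  →  g(s(s(0)), 0)   [R1 at 1.1]
3. g(s(s(0)), 0)  →  a   [R2 at ε]

yes — NF(t₁) = a, NF(t₂) = a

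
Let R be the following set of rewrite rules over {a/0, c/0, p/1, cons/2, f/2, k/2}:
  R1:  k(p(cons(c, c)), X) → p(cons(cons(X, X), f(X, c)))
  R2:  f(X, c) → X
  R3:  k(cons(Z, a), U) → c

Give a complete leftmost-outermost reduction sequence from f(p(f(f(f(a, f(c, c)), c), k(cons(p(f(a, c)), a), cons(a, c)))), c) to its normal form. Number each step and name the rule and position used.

p(a)

1. f(p(f(f(f(a, f(c, c)), c), k(cons(p(f(a, c)), a), cons(a, c)))), c)  →  p(f(f(f(a, f(c, c)), c), k(cons(p(f(a, c)), a), cons(a, c))))   [R2 at ε]
2. p(f(f(f(a, f(c, c)), c), k(cons(p(f(a, c)), a), cons(a, c))))  →  p(f(f(a, f(c, c)), k(cons(p(f(a, c)), a), cons(a, c))))   [R2 at 1.1]
3. p(f(f(a, f(c, c)), k(cons(p(f(a, c)), a), cons(a, c))))  →  p(f(f(a, c), k(cons(p(f(a, c)), a), cons(a, c))))   [R2 at 1.1.2]
4. p(f(f(a, c), k(cons(p(f(a, c)), a), cons(a, c))))  →  p(f(a, k(cons(p(f(a, c)), a), cons(a, c))))   [R2 at 1.1]
5. p(f(a, k(cons(p(f(a, c)), a), cons(a, c))))  →  p(f(a, c))   [R3 at 1.2]
6. p(f(a, c))  →  p(a)   [R2 at 1]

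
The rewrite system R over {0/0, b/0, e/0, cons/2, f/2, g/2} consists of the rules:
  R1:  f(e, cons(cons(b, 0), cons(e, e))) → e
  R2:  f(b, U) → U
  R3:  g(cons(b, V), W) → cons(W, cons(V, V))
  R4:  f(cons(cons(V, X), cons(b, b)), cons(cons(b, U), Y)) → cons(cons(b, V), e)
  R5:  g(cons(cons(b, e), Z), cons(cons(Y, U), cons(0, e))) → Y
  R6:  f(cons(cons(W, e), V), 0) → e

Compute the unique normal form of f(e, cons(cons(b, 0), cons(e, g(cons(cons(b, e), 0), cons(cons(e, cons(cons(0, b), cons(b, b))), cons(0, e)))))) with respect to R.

e

1. f(e, cons(cons(b, 0), cons(e, g(cons(cons(b, e), 0), cons(cons(e, cons(cons(0, b), cons(b, b))), cons(0, e))))))  →  f(e, cons(cons(b, 0), cons(e, e)))   [R5 at 2.2.2]
2. f(e, cons(cons(b, 0), cons(e, e)))  →  e   [R1 at ε]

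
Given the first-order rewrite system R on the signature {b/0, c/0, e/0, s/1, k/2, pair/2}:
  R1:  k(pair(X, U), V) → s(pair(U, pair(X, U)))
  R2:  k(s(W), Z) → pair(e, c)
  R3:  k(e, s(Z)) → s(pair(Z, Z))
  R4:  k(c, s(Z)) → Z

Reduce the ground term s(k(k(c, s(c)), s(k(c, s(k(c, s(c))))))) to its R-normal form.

s(c)

1. s(k(k(c, s(c)), s(k(c, s(k(c, s(c)))))))  →  s(k(c, s(k(c, s(k(c, s(c)))))))   [R4 at 1.1]
2. s(k(c, s(k(c, s(k(c, s(c)))))))  →  s(k(c, s(k(c, s(c)))))   [R4 at 1]
3. s(k(c, s(k(c, s(c)))))  →  s(k(c, s(c)))   [R4 at 1]
4. s(k(c, s(c)))  →  s(c)   [R4 at 1]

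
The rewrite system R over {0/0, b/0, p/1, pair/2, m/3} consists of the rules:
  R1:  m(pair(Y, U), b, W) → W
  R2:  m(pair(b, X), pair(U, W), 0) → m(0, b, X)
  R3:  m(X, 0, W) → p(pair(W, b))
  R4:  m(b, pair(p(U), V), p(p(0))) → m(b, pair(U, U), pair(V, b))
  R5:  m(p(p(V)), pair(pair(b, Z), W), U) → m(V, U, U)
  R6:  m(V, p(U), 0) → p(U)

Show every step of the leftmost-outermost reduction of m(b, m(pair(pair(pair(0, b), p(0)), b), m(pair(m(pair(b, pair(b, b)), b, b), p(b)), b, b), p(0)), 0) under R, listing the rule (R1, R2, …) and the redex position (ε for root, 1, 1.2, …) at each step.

1. m(b, m(pair(pair(pair(0, b), p(0)), b), m(pair(m(pair(b, pair(b, b)), b, b), p(b)), b, b), p(0)), 0)  →  m(b, m(pair(pair(pair(0, b), p(0)), b), b, p(0)), 0)   [R1 at 2.2]
2. m(b, m(pair(pair(pair(0, b), p(0)), b), b, p(0)), 0)  →  m(b, p(0), 0)   [R1 at 2]
3. m(b, p(0), 0)  →  p(0)   [R6 at ε]

p(0)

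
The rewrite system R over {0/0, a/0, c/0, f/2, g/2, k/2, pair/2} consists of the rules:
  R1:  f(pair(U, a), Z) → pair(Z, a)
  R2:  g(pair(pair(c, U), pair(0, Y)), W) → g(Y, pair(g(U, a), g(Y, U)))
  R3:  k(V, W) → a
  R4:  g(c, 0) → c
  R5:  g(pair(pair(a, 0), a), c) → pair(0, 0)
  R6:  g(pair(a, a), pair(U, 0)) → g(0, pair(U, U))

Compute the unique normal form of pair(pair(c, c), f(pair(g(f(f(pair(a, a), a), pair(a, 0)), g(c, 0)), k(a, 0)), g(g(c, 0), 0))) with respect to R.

pair(pair(c, c), pair(c, a))

1. pair(pair(c, c), f(pair(g(f(f(pair(a, a), a), pair(a, 0)), g(c, 0)), k(a, 0)), g(g(c, 0), 0)))  →  pair(pair(c, c), f(pair(g(f(pair(a, a), pair(a, 0)), g(c, 0)), k(a, 0)), g(g(c, 0), 0)))   [R1 at 2.1.1.1.1]
2. pair(pair(c, c), f(pair(g(f(pair(a, a), pair(a, 0)), g(c, 0)), k(a, 0)), g(g(c, 0), 0)))  →  pair(pair(c, c), f(pair(g(pair(pair(a, 0), a), g(c, 0)), k(a, 0)), g(g(c, 0), 0)))   [R1 at 2.1.1.1]
3. pair(pair(c, c), f(pair(g(pair(pair(a, 0), a), g(c, 0)), k(a, 0)), g(g(c, 0), 0)))  →  pair(pair(c, c), f(pair(g(pair(pair(a, 0), a), c), k(a, 0)), g(g(c, 0), 0)))   [R4 at 2.1.1.2]
4. pair(pair(c, c), f(pair(g(pair(pair(a, 0), a), c), k(a, 0)), g(g(c, 0), 0)))  →  pair(pair(c, c), f(pair(pair(0, 0), k(a, 0)), g(g(c, 0), 0)))   [R5 at 2.1.1]
5. pair(pair(c, c), f(pair(pair(0, 0), k(a, 0)), g(g(c, 0), 0)))  →  pair(pair(c, c), f(pair(pair(0, 0), a), g(g(c, 0), 0)))   [R3 at 2.1.2]
6. pair(pair(c, c), f(pair(pair(0, 0), a), g(g(c, 0), 0)))  →  pair(pair(c, c), pair(g(g(c, 0), 0), a))   [R1 at 2]
7. pair(pair(c, c), pair(g(g(c, 0), 0), a))  →  pair(pair(c, c), pair(g(c, 0), a))   [R4 at 2.1.1]
8. pair(pair(c, c), pair(g(c, 0), a))  →  pair(pair(c, c), pair(c, a))   [R4 at 2.1]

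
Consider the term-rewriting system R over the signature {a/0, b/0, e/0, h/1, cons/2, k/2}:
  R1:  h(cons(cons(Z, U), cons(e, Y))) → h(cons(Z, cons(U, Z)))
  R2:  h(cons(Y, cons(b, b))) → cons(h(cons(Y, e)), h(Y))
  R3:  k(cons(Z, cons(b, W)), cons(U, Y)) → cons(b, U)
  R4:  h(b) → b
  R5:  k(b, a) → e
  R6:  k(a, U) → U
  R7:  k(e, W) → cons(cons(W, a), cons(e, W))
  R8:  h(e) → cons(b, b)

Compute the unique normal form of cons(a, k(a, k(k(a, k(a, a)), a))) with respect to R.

cons(a, a)

1. cons(a, k(a, k(k(a, k(a, a)), a)))  →  cons(a, k(k(a, k(a, a)), a))   [R6 at 2]
2. cons(a, k(k(a, k(a, a)), a))  →  cons(a, k(k(a, a), a))   [R6 at 2.1]
3. cons(a, k(k(a, a), a))  →  cons(a, k(a, a))   [R6 at 2.1]
4. cons(a, k(a, a))  →  cons(a, a)   [R6 at 2]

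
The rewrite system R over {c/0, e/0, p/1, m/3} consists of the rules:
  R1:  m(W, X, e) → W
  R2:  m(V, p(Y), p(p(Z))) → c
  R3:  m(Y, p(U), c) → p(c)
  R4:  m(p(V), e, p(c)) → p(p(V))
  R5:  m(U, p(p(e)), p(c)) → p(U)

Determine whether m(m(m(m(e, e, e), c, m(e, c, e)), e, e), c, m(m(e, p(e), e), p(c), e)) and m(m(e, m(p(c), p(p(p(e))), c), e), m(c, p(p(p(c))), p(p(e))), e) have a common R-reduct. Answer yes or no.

Reduce t₁ = m(m(m(m(e, e, e), c, m(e, c, e)), e, e), c, m(m(e, p(e), e), p(c), e)):
1. m(m(m(m(e, e, e), c, m(e, c, e)), e, e), c, m(m(e, p(e), e), p(c), e))  →  m(m(m(e, e, e), c, m(e, c, e)), c, m(m(e, p(e), e), p(c), e))   [R1 at 1]
2. m(m(m(e, e, e), c, m(e, c, e)), c, m(m(e, p(e), e), p(c), e))  →  m(m(e, c, m(e, c, e)), c, m(m(e, p(e), e), p(c), e))   [R1 at 1.1]
3. m(m(e, c, m(e, c, e)), c, m(m(e, p(e), e), p(c), e))  →  m(m(e, c, e), c, m(m(e, p(e), e), p(c), e))   [R1 at 1.3]
4. m(m(e, c, e), c, m(m(e, p(e), e), p(c), e))  →  m(e, c, m(m(e, p(e), e), p(c), e))   [R1 at 1]
5. m(e, c, m(m(e, p(e), e), p(c), e))  →  m(e, c, m(e, p(e), e))   [R1 at 3]
6. m(e, c, m(e, p(e), e))  →  m(e, c, e)   [R1 at 3]
7. m(e, c, e)  →  e   [R1 at ε]

Reduce t₂ = m(m(e, m(p(c), p(p(p(e))), c), e), m(c, p(p(p(c))), p(p(e))), e):
1. m(m(e, m(p(c), p(p(p(e))), c), e), m(c, p(p(p(c))), p(p(e))), e)  →  m(e, m(p(c), p(p(p(e))), c), e)   [R1 at ε]
2. m(e, m(p(c), p(p(p(e))), c), e)  →  e   [R1 at ε]

yes — NF(t₁) = e, NF(t₂) = e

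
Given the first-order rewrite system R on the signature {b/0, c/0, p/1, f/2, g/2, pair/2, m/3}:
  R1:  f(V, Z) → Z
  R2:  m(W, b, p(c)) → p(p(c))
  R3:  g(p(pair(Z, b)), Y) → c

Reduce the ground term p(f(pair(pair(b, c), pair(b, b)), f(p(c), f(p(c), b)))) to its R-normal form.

p(b)

1. p(f(pair(pair(b, c), pair(b, b)), f(p(c), f(p(c), b))))  →  p(f(p(c), f(p(c), b)))   [R1 at 1]
2. p(f(p(c), f(p(c), b)))  →  p(f(p(c), b))   [R1 at 1]
3. p(f(p(c), b))  →  p(b)   [R1 at 1]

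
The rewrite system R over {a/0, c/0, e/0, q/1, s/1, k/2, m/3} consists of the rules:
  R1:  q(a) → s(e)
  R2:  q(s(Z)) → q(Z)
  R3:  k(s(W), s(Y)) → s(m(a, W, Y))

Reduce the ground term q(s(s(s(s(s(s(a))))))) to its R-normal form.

1. q(s(s(s(s(s(s(a)))))))  →  q(s(s(s(s(s(a))))))   [R2 at ε]
2. q(s(s(s(s(s(a))))))  →  q(s(s(s(s(a)))))   [R2 at ε]
3. q(s(s(s(s(a)))))  →  q(s(s(s(a))))   [R2 at ε]
4. q(s(s(s(a))))  →  q(s(s(a)))   [R2 at ε]
5. q(s(s(a)))  →  q(s(a))   [R2 at ε]
6. q(s(a))  →  q(a)   [R2 at ε]
7. q(a)  →  s(e)   [R1 at ε]

s(e)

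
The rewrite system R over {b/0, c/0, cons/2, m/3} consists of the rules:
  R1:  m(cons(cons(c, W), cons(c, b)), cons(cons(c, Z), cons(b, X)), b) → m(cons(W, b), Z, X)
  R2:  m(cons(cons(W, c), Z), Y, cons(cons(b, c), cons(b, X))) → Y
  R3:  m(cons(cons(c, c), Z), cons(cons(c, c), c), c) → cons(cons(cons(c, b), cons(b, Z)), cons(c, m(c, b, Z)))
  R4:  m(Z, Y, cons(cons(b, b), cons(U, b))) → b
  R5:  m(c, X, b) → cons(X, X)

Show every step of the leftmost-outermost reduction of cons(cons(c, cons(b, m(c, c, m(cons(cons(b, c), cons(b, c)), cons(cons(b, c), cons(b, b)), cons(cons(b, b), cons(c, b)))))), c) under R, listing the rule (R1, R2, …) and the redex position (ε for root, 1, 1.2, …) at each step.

1. cons(cons(c, cons(b, m(c, c, m(cons(cons(b, c), cons(b, c)), cons(cons(b, c), cons(b, b)), cons(cons(b, b), cons(c, b)))))), c)  →  cons(cons(c, cons(b, m(c, c, b))), c)   [R4 at 1.2.2.3]
2. cons(cons(c, cons(b, m(c, c, b))), c)  →  cons(cons(c, cons(b, cons(c, c))), c)   [R5 at 1.2.2]

cons(cons(c, cons(b, cons(c, c))), c)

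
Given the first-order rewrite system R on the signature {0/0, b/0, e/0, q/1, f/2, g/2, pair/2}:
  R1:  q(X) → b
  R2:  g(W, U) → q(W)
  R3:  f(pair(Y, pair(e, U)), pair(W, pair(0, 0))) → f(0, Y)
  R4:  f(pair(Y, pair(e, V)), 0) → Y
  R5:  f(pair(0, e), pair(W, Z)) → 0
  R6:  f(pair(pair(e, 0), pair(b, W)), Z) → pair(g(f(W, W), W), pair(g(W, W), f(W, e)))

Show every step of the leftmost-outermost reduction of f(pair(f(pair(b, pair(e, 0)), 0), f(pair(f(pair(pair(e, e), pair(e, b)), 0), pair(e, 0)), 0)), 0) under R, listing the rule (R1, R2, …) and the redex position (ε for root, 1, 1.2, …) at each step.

b

1. f(pair(f(pair(b, pair(e, 0)), 0), f(pair(f(pair(pair(e, e), pair(e, b)), 0), pair(e, 0)), 0)), 0)  →  f(pair(b, f(pair(f(pair(pair(e, e), pair(e, b)), 0), pair(e, 0)), 0)), 0)   [R4 at 1.1]
2. f(pair(b, f(pair(f(pair(pair(e, e), pair(e, b)), 0), pair(e, 0)), 0)), 0)  →  f(pair(b, f(pair(pair(e, e), pair(e, b)), 0)), 0)   [R4 at 1.2]
3. f(pair(b, f(pair(pair(e, e), pair(e, b)), 0)), 0)  →  f(pair(b, pair(e, e)), 0)   [R4 at 1.2]
4. f(pair(b, pair(e, e)), 0)  →  b   [R4 at ε]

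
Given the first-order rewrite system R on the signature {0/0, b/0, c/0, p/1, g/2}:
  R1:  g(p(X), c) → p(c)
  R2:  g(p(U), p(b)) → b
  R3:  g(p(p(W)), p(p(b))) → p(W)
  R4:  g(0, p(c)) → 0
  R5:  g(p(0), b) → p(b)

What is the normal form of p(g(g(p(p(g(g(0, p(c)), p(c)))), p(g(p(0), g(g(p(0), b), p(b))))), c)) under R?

1. p(g(g(p(p(g(g(0, p(c)), p(c)))), p(g(p(0), g(g(p(0), b), p(b))))), c))  →  p(g(g(p(p(g(0, p(c)))), p(g(p(0), g(g(p(0), b), p(b))))), c))   [R4 at 1.1.1.1.1.1]
2. p(g(g(p(p(g(0, p(c)))), p(g(p(0), g(g(p(0), b), p(b))))), c))  →  p(g(g(p(p(0)), p(g(p(0), g(g(p(0), b), p(b))))), c))   [R4 at 1.1.1.1.1]
3. p(g(g(p(p(0)), p(g(p(0), g(g(p(0), b), p(b))))), c))  →  p(g(g(p(p(0)), p(g(p(0), g(p(b), p(b))))), c))   [R5 at 1.1.2.1.2.1]
4. p(g(g(p(p(0)), p(g(p(0), g(p(b), p(b))))), c))  →  p(g(g(p(p(0)), p(g(p(0), b))), c))   [R2 at 1.1.2.1.2]
5. p(g(g(p(p(0)), p(g(p(0), b))), c))  →  p(g(g(p(p(0)), p(p(b))), c))   [R5 at 1.1.2.1]
6. p(g(g(p(p(0)), p(p(b))), c))  →  p(g(p(0), c))   [R3 at 1.1]
7. p(g(p(0), c))  →  p(p(c))   [R1 at 1]

p(p(c))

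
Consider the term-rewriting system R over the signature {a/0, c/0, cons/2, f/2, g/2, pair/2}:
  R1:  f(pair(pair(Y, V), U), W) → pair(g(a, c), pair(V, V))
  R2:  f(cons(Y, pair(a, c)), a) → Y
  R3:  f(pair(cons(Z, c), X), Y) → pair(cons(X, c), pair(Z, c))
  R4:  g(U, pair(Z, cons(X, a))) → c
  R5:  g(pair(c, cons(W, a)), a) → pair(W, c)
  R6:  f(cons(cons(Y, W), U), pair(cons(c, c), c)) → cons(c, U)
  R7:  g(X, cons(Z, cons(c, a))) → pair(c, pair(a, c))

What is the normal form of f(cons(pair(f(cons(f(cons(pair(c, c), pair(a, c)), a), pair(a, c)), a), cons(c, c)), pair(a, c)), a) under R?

pair(pair(c, c), cons(c, c))

1. f(cons(pair(f(cons(f(cons(pair(c, c), pair(a, c)), a), pair(a, c)), a), cons(c, c)), pair(a, c)), a)  →  pair(f(cons(f(cons(pair(c, c), pair(a, c)), a), pair(a, c)), a), cons(c, c))   [R2 at ε]
2. pair(f(cons(f(cons(pair(c, c), pair(a, c)), a), pair(a, c)), a), cons(c, c))  →  pair(f(cons(pair(c, c), pair(a, c)), a), cons(c, c))   [R2 at 1]
3. pair(f(cons(pair(c, c), pair(a, c)), a), cons(c, c))  →  pair(pair(c, c), cons(c, c))   [R2 at 1]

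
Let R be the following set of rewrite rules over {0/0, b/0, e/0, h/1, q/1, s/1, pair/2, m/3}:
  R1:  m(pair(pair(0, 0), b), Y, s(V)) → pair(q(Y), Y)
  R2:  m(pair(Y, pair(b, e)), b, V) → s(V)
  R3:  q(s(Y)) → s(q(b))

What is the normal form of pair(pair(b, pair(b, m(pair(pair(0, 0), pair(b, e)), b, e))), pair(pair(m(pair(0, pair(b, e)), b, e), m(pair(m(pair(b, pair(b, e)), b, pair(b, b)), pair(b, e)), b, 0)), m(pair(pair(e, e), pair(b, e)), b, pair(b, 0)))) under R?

1. pair(pair(b, pair(b, m(pair(pair(0, 0), pair(b, e)), b, e))), pair(pair(m(pair(0, pair(b, e)), b, e), m(pair(m(pair(b, pair(b, e)), b, pair(b, b)), pair(b, e)), b, 0)), m(pair(pair(e, e), pair(b, e)), b, pair(b, 0))))  →  pair(pair(b, pair(b, s(e))), pair(pair(m(pair(0, pair(b, e)), b, e), m(pair(m(pair(b, pair(b, e)), b, pair(b, b)), pair(b, e)), b, 0)), m(pair(pair(e, e), pair(b, e)), b, pair(b, 0))))   [R2 at 1.2.2]
2. pair(pair(b, pair(b, s(e))), pair(pair(m(pair(0, pair(b, e)), b, e), m(pair(m(pair(b, pair(b, e)), b, pair(b, b)), pair(b, e)), b, 0)), m(pair(pair(e, e), pair(b, e)), b, pair(b, 0))))  →  pair(pair(b, pair(b, s(e))), pair(pair(s(e), m(pair(m(pair(b, pair(b, e)), b, pair(b, b)), pair(b, e)), b, 0)), m(pair(pair(e, e), pair(b, e)), b, pair(b, 0))))   [R2 at 2.1.1]
3. pair(pair(b, pair(b, s(e))), pair(pair(s(e), m(pair(m(pair(b, pair(b, e)), b, pair(b, b)), pair(b, e)), b, 0)), m(pair(pair(e, e), pair(b, e)), b, pair(b, 0))))  →  pair(pair(b, pair(b, s(e))), pair(pair(s(e), s(0)), m(pair(pair(e, e), pair(b, e)), b, pair(b, 0))))   [R2 at 2.1.2]
4. pair(pair(b, pair(b, s(e))), pair(pair(s(e), s(0)), m(pair(pair(e, e), pair(b, e)), b, pair(b, 0))))  →  pair(pair(b, pair(b, s(e))), pair(pair(s(e), s(0)), s(pair(b, 0))))   [R2 at 2.2]

pair(pair(b, pair(b, s(e))), pair(pair(s(e), s(0)), s(pair(b, 0))))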